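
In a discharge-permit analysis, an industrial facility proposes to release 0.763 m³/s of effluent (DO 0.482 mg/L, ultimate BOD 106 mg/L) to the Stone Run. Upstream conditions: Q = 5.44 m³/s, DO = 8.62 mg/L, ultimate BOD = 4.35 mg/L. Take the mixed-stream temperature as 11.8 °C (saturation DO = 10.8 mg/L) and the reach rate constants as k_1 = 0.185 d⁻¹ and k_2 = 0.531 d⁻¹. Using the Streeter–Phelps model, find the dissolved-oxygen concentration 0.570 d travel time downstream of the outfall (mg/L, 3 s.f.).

DO ≈ 7.00 mg/L

Mixed DO = (5.44×8.62 + 0.763×0.482)/(5.44+0.763) = 47.26/6.203 = 7.619 mg/L.
Mixed L₀ = (5.44×4.35 + 0.763×106)/(6.203) = 104.5/6.203 = 16.85 mg/L.
Initial deficit D₀ = C_s − DO₀ = 10.8 − 7.619 = 3.181 mg/L.
D(0.570) = [0.185×16.85/(0.531−0.185)](e^(−0.185×0.570) − e^(−0.531×0.570)) + 3.181 e^(−0.531×0.570)
= 9.011 × (0.8999 − 0.7388) + 3.181 × 0.7388 = 3.802 mg/L.
DO = 10.8 − 3.802 = 6.998 mg/L.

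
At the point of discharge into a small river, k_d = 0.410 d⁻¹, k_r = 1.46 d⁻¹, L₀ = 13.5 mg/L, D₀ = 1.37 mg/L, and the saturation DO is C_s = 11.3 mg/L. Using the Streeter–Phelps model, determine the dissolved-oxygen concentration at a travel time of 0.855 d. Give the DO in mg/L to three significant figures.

k_d L₀/(k_r−k_d) = 0.410×13.5/(1.46−0.410) = 5.535/1.050 = 5.271 mg/L.
e^(−k_d t) = e^(−0.410×0.8550) = 0.7043; e^(−k_r t) = e^(−1.46×0.8550) = 0.2870.
D = 5.271 × (0.7043 − 0.2870) + 1.37 × 0.2870 = 2.200 + 0.3932 = 2.593 mg/L.
DO = C_s − D = 11.3 − 2.593 = 8.707 mg/L.

DO ≈ 8.71 mg/L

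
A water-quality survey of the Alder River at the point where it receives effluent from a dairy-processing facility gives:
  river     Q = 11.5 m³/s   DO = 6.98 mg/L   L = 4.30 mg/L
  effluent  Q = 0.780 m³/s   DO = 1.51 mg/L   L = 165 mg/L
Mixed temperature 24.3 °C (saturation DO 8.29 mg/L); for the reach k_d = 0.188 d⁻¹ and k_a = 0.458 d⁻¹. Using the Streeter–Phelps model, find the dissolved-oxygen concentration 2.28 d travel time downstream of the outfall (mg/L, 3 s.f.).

DO ≈ 4.68 mg/L

Mixed DO = (11.5×6.98 + 0.780×1.51)/(11.5+0.780) = 81.45/12.28 = 6.633 mg/L.
Mixed L₀ = (11.5×4.30 + 0.780×165)/(12.28) = 178.2/12.28 = 14.51 mg/L.
Initial deficit D₀ = C_s − DO₀ = 8.29 − 6.633 = 1.657 mg/L.
D(2.28) = [0.188×14.51/(0.458−0.188)](e^(−0.188×2.28) − e^(−0.458×2.28)) + 1.657 e^(−0.458×2.28)
= 10.10 × (0.6514 − 0.3520) + 1.657 × 0.3520 = 3.608 mg/L.
DO = 8.29 − 3.608 = 4.682 mg/L.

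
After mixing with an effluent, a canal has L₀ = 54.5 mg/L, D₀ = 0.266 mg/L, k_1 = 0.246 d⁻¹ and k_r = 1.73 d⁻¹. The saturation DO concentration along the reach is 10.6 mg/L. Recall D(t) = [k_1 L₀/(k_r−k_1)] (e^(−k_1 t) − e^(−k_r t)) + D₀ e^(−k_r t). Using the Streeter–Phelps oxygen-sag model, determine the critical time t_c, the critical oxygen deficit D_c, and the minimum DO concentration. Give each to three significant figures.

t_c ≈ 1.29 d; D_c ≈ 5.64 mg/L; min DO ≈ 4.96 mg/L

t_c = [1/(k_r−k_1)] ln[(k_r/k_1)(1 − D₀(k_r−k_1)/(k_1 L₀))]
= [1/(1.73−0.246)] ln[(1.73/0.246)(1 − 0.266×1.484/(0.246×54.5))]
= (1/1.484) ln[7.033 × 0.9706] = 0.6739 × ln(6.825) = 0.6739 × 1.921 = 1.294 d.
D_c = (k_1/k_r) L₀ e^(−k_1 t_c) = (0.246/1.73) × 54.5 × e^(−0.246×1.294) = 0.1422 × 54.5 × 0.7273 = 5.637 mg/L.
Minimum DO = C_s − D_c = 10.6 − 5.637 = 4.963 mg/L.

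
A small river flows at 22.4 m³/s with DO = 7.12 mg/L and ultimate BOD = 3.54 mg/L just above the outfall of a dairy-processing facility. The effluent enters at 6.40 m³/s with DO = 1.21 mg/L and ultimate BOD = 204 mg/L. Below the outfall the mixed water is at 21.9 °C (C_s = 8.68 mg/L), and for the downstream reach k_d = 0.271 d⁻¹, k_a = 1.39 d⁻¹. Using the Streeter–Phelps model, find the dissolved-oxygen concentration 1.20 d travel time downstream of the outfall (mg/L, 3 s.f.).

Mixed DO = (22.4×7.12 + 6.40×1.21)/(22.4+6.40) = 167.2/28.80 = 5.807 mg/L.
Mixed L₀ = (22.4×3.54 + 6.40×204)/(28.80) = 1385/28.80 = 48.09 mg/L.
Initial deficit D₀ = C_s − DO₀ = 8.68 − 5.807 = 2.873 mg/L.
D(1.20) = [0.271×48.09/(1.39−0.271)](e^(−0.271×1.20) − e^(−1.39×1.20)) + 2.873 e^(−1.39×1.20)
= 11.65 × (0.7224 − 0.1886) + 2.873 × 0.1886 = 6.758 mg/L.
DO = 8.68 − 6.758 = 1.922 mg/L.

DO ≈ 1.92 mg/L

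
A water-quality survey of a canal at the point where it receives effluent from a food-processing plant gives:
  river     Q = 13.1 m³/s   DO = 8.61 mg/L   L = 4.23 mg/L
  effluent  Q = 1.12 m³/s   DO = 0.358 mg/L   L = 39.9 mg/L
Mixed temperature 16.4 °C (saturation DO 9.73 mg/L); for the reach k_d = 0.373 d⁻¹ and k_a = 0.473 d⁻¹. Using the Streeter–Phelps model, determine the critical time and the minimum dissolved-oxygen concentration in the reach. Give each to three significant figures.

Mixed DO = (13.1×8.61 + 1.12×0.358)/(13.1+1.12) = 113.2/14.22 = 7.960 mg/L.
Mixed L₀ = (13.1×4.23 + 1.12×39.9)/(14.22) = 100.1/14.22 = 7.039 mg/L.
Initial deficit D₀ = C_s − DO₀ = 9.73 − 7.960 = 1.770 mg/L.
t_c = (1/0.1000) ln[(0.473/0.373)(1 − 1.770×0.1000/(0.373×7.039))] = 10.00 × ln(1.183) = 1.677 d.
D_c = (0.373/0.473) × 7.039 × e^(−0.373×1.677) = 0.7886 × 7.039 × 0.5349 = 2.969 mg/L.
Minimum DO = 9.73 − 2.969 = 6.761 mg/L.

t_c ≈ 1.68 d; minimum DO ≈ 6.76 mg/L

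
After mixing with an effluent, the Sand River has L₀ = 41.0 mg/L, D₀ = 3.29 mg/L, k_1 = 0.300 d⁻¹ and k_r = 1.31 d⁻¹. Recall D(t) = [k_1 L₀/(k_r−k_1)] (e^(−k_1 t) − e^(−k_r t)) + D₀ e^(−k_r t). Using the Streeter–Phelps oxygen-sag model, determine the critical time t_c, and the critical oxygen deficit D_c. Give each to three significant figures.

t_c = [1/(k_r−k_1)] ln[(k_r/k_1)(1 − D₀(k_r−k_1)/(k_1 L₀))]
= [1/(1.31−0.300)] ln[(1.31/0.300)(1 − 3.29×1.010/(0.300×41.0))]
= (1/1.010) ln[4.367 × 0.7298] = 0.9901 × ln(3.187) = 0.9901 × 1.159 = 1.148 d.
D_c = (k_1/k_r) L₀ e^(−k_1 t_c) = (0.300/1.31) × 41.0 × e^(−0.300×1.148) = 0.2290 × 41.0 × 0.7087 = 6.654 mg/L.

t_c ≈ 1.15 d; D_c ≈ 6.65 mg/L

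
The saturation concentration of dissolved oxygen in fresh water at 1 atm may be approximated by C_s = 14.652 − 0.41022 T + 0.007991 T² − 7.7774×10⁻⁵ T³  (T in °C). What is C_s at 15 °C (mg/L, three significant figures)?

C_s ≈ 10.0 mg/L

C_s = 14.652 − 0.41022×15 + 0.007991×15² − 7.7774×10⁻⁵×15³ = 10.03 mg/L.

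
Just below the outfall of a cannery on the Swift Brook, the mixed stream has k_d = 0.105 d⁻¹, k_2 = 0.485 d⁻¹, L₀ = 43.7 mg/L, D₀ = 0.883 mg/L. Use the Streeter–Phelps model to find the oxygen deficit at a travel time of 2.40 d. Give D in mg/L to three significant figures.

D ≈ 5.89 mg/L

k_d L₀/(k_2−k_d) = 0.105×43.7/(0.485−0.105) = 4.588/0.3800 = 12.07 mg/L.
e^(−k_d t) = e^(−0.105×2.400) = 0.7772; e^(−k_2 t) = e^(−0.485×2.400) = 0.3122.
D = 12.07 × (0.7772 − 0.3122) + 0.883 × 0.3122 = 5.615 + 0.2757 = 5.891 mg/L.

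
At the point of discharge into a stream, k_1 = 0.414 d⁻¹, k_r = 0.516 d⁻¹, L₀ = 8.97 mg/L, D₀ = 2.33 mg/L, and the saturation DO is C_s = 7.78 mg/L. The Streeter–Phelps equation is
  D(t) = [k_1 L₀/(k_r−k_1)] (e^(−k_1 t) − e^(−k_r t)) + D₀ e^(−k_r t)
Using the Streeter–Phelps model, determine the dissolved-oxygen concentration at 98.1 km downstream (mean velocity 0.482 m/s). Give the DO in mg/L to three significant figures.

DO ≈ 4.16 mg/L

Travel time t = x/v = 98.1 km / (0.482 m/s) = 98100 m / 0.482 m/s = 203500 s = 2.356 d.
k_1 L₀/(k_r−k_1) = 0.414×8.97/(0.516−0.414) = 3.714/0.1020 = 36.41 mg/L.
e^(−k_1 t) = e^(−0.414×2.356) = 0.3771; e^(−k_r t) = e^(−0.516×2.356) = 0.2966.
D = 36.41 × (0.3771 − 0.2966) + 2.33 × 0.2966 = 2.932 + 0.6910 = 3.623 mg/L.
DO = C_s − D = 7.78 − 3.623 = 4.157 mg/L.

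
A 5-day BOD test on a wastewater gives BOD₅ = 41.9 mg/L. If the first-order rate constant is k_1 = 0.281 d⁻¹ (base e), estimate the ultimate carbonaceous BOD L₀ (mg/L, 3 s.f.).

BOD₅ = L₀(1 − e^(−5k_1)) ⇒ L₀ = BOD₅ / (1 − e^(−5×0.281))
= 41.9 / (1 − 0.2454) = 41.9 / 0.7546 = 55.52 mg/L.

L₀ ≈ 55.5 mg/L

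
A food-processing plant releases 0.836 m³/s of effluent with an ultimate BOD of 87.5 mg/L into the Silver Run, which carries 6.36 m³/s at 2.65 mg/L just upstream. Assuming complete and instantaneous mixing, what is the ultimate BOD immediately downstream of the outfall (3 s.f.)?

Flow-weighted mixing: C = (Q_r C_r + Q_w C_w)/(Q_r + Q_w)
= (6.36×2.65 + 0.836×87.5)/(6.36 + 0.836) = 90.00/7.196 = 12.51 mg/L.

12.5 mg/L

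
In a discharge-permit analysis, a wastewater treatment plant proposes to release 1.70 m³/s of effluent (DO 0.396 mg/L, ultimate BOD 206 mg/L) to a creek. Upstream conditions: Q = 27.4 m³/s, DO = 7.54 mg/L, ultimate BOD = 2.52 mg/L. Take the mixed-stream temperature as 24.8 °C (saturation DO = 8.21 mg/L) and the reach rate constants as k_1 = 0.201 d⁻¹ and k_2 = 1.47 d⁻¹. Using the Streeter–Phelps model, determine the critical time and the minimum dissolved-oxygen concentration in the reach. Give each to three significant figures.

Mixed DO = (27.4×7.54 + 1.70×0.396)/(27.4+1.70) = 207.3/29.10 = 7.123 mg/L.
Mixed L₀ = (27.4×2.52 + 1.70×206)/(29.10) = 419.2/29.10 = 14.41 mg/L.
Initial deficit D₀ = C_s − DO₀ = 8.21 − 7.123 = 1.087 mg/L.
t_c = (1/1.269) ln[(1.47/0.201)(1 − 1.087×1.269/(0.201×14.41))] = 0.7880 × ln(3.829) = 1.058 d.
D_c = (0.201/1.47) × 14.41 × e^(−0.201×1.058) = 0.1367 × 14.41 × 0.8084 = 1.593 mg/L.
Minimum DO = 8.21 − 1.593 = 6.617 mg/L.

t_c ≈ 1.06 d; minimum DO ≈ 6.62 mg/L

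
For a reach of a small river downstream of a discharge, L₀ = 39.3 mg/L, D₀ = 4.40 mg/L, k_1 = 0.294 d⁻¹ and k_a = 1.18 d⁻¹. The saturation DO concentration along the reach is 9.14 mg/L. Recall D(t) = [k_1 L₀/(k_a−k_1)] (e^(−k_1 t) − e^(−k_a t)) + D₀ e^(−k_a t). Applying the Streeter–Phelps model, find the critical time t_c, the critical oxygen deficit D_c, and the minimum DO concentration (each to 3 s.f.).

t_c = [1/(k_a−k_1)] ln[(k_a/k_1)(1 − D₀(k_a−k_1)/(k_1 L₀))]
= [1/(1.18−0.294)] ln[(1.18/0.294)(1 − 4.40×0.8860/(0.294×39.3))]
= (1/0.8860) ln[4.014 × 0.6626] = 1.129 × ln(2.659) = 1.129 × 0.9781 = 1.104 d.
L(t_c) = L₀ e^(−k_1 t_c) = 39.3 × 0.7228 = 28.41 mg/L, and at the critical point k_a D_c = k_1 L, so D_c = (0.294/1.18) × 28.41 = 7.078 mg/L.
Minimum DO = C_s − D_c = 9.14 − 7.078 = 2.062 mg/L.

t_c ≈ 1.10 d; D_c ≈ 7.08 mg/L; min DO ≈ 2.06 mg/L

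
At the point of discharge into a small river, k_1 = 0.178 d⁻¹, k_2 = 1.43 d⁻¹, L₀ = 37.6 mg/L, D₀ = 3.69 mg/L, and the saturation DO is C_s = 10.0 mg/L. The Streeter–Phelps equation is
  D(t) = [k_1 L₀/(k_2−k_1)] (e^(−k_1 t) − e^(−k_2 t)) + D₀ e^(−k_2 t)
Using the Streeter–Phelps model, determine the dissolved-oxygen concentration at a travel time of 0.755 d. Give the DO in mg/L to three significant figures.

DO ≈ 5.89 mg/L

k_1 L₀/(k_2−k_1) = 0.178×37.6/(1.43−0.178) = 6.693/1.252 = 5.346 mg/L.
e^(−k_1 t) = e^(−0.178×0.7550) = 0.8742; e^(−k_2 t) = e^(−1.43×0.7550) = 0.3397.
D = 5.346 × (0.8742 − 0.3397) + 3.69 × 0.3397 = 2.857 + 1.254 = 4.111 mg/L.
DO = C_s − D = 10.0 − 4.111 = 5.889 mg/L.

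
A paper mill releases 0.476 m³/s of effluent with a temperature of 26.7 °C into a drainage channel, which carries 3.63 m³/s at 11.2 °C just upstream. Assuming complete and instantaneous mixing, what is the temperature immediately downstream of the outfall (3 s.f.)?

13.0 °C

Flow-weighted mixing: C = (Q_r C_r + Q_w C_w)/(Q_r + Q_w)
= (3.63×11.2 + 0.476×26.7)/(3.63 + 0.476) = 53.37/4.106 = 13.00 °C.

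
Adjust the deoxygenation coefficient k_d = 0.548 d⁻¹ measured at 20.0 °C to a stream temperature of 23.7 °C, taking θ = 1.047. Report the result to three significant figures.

k_d ≈ 0.650 d⁻¹

k_d(T₂) = k_d(T₁) · θ^(T₂−T₁) = 0.548 × 1.047^(23.7−20.0)
= 0.548 × 1.047^3.70 = 0.548 × 1.185 = 0.6495 d⁻¹.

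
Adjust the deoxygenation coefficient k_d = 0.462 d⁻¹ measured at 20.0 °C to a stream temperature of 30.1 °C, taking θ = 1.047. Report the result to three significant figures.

k_d ≈ 0.735 d⁻¹

k_d(T₂) = k_d(T₁) · θ^(T₂−T₁) = 0.462 × 1.047^(30.1−20.0)
= 0.462 × 1.047^10.1 = 0.462 × 1.590 = 0.7347 d⁻¹.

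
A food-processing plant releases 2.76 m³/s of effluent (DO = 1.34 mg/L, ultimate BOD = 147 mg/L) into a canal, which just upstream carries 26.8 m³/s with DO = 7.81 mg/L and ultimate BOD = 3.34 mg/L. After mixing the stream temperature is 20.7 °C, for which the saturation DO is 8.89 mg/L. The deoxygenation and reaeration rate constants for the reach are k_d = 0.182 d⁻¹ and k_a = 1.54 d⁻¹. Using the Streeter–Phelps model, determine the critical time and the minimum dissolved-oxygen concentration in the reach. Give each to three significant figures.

Mixed DO = (26.8×7.81 + 2.76×1.34)/(26.8+2.76) = 213.0/29.56 = 7.206 mg/L.
Mixed L₀ = (26.8×3.34 + 2.76×147)/(29.56) = 495.2/29.56 = 16.75 mg/L.
Initial deficit D₀ = C_s − DO₀ = 8.89 − 7.206 = 1.684 mg/L.
t_c = (1/1.358) ln[(1.54/0.182)(1 − 1.684×1.358/(0.182×16.75))] = 0.7364 × ln(2.115) = 0.5516 d.
D_c = (0.182/1.54) × 16.75 × e^(−0.182×0.5516) = 0.1182 × 16.75 × 0.9045 = 1.791 mg/L.
Minimum DO = 8.89 − 1.791 = 7.099 mg/L.

t_c ≈ 0.552 d; minimum DO ≈ 7.10 mg/L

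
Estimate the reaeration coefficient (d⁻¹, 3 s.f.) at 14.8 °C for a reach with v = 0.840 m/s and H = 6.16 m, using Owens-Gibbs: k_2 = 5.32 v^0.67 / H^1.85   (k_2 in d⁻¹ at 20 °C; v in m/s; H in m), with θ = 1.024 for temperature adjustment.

k_2(20) = 5.32 × 0.840^0.67 / 6.16^1.85 = 5.32 × 0.8897 / 28.89 = 0.1639 d⁻¹.
k_2(14.8) = 0.1639 × 1.024^(14.8−20) = 0.1639 × 0.8840 = 0.1448 d⁻¹.

k_2 ≈ 0.145 d⁻¹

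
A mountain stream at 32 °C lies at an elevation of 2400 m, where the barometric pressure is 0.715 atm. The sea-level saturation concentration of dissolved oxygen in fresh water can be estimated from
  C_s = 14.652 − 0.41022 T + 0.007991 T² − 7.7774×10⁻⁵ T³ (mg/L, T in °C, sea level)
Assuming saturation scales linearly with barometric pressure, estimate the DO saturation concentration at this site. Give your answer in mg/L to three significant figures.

C_s ≈ 5.12 mg/L

At sea level: C_s = 14.652 − 0.41022×32 + 0.007991×32² − 7.7774×10⁻⁵×32³ = 7.159 mg/L.
Pressure correction: C_s' = 7.159 × 0.715 = 5.119 mg/L.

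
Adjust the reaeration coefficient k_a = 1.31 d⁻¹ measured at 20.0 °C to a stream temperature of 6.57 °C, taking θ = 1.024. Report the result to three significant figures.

k_a(T₂) = k_a(T₁) · θ^(T₂−T₁) = 1.31 × 1.024^(6.57−20.0)
= 1.31 × 1.024^-13.4 = 1.31 × 0.7272 = 0.9527 d⁻¹.

k_a ≈ 0.953 d⁻¹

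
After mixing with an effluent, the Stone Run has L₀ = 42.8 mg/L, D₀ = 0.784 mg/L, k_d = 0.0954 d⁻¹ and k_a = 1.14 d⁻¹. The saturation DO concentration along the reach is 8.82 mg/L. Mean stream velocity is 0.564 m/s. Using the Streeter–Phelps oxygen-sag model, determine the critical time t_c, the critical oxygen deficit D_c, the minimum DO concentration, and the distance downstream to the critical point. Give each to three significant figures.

t_c = [1/(k_a−k_d)] ln[(k_a/k_d)(1 − D₀(k_a−k_d)/(k_d L₀))]
= [1/(1.14−0.0954)] ln[(1.14/0.0954)(1 − 0.784×1.045/(0.0954×42.8))]
= (1/1.045) ln[11.95 × 0.7994] = 0.9573 × ln(9.553) = 0.9573 × 2.257 = 2.160 d.
D_c = (k_d/k_a) L₀ e^(−k_d t_c) = (0.0954/1.14) × 42.8 × e^(−0.0954×2.160) = 0.08368 × 42.8 × 0.8137 = 2.915 mg/L.
Minimum DO = C_s − D_c = 8.82 − 2.915 = 5.905 mg/L.
x_c = v t_c = 0.564 m/s × 2.160 d × 86400 s/d = 105300 m ≈ 105 km.

t_c ≈ 2.16 d; D_c ≈ 2.91 mg/L; min DO ≈ 5.91 mg/L; x_c ≈ 105 km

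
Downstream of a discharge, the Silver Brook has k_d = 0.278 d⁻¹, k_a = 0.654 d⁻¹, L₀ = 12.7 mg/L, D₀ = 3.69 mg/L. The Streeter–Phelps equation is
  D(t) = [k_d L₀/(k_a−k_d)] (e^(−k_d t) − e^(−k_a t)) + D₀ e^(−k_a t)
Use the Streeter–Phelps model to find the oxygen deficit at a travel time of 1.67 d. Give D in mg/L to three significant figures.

k_d L₀/(k_a−k_d) = 0.278×12.7/(0.654−0.278) = 3.531/0.3760 = 9.390 mg/L.
e^(−k_d t) = e^(−0.278×1.670) = 0.6286; e^(−k_a t) = e^(−0.654×1.670) = 0.3355.
D = 9.390 × (0.6286 − 0.3355) + 3.69 × 0.3355 = 2.752 + 1.238 = 3.990 mg/L.

D ≈ 3.99 mg/L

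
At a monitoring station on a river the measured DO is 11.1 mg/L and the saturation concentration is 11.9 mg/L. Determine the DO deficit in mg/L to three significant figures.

D ≈ 0.800 mg/L

D = C_s − C = 11.9 − 11.1 = 0.800 mg/L.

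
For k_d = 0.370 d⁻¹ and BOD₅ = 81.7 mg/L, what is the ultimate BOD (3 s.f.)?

BOD₅ = L₀(1 − e^(−5k_d)) ⇒ L₀ = BOD₅ / (1 − e^(−5×0.370))
= 81.7 / (1 − 0.1572) = 81.7 / 0.8428 = 96.94 mg/L.

L₀ ≈ 96.9 mg/L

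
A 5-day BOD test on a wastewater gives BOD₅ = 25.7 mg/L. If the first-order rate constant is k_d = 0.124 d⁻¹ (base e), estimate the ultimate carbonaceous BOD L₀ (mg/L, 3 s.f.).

BOD₅ = L₀(1 − e^(−5k_d)) ⇒ L₀ = BOD₅ / (1 − e^(−5×0.124))
= 25.7 / (1 − 0.5379) = 25.7 / 0.4621 = 55.62 mg/L.

L₀ ≈ 55.6 mg/L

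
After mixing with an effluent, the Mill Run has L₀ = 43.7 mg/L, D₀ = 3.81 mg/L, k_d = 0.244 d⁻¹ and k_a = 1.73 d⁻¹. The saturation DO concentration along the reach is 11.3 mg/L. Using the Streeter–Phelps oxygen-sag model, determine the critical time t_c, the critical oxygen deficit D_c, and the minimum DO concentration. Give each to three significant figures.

t_c ≈ 0.809 d; D_c ≈ 5.06 mg/L; min DO ≈ 6.24 mg/L

t_c = [1/(k_a−k_d)] ln[(k_a/k_d)(1 − D₀(k_a−k_d)/(k_d L₀))]
= [1/(1.73−0.244)] ln[(1.73/0.244)(1 − 3.81×1.486/(0.244×43.7))]
= (1/1.486) ln[7.090 × 0.4690] = 0.6729 × ln(3.325) = 0.6729 × 1.202 = 0.8086 d.
L(t_c) = L₀ e^(−k_d t_c) = 43.7 × 0.8209 = 35.88 mg/L, and at the critical point k_a D_c = k_d L, so D_c = (0.244/1.73) × 35.88 = 5.060 mg/L.
Minimum DO = C_s − D_c = 11.3 − 5.060 = 6.240 mg/L.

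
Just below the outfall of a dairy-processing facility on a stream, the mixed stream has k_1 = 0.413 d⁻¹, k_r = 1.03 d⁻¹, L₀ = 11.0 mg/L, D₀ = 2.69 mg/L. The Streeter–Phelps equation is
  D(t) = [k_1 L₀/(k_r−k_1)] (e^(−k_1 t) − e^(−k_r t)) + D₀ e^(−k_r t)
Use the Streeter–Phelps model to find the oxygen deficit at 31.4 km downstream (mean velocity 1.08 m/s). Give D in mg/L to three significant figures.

Travel time t = x/v = 31.4 km / (1.08 m/s) = 31400 m / 1.08 m/s = 29070 s = 0.3365 d.
k_1 L₀/(k_r−k_1) = 0.413×11.0/(1.03−0.413) = 4.543/0.6170 = 7.363 mg/L.
e^(−k_1 t) = e^(−0.413×0.3365) = 0.8702; e^(−k_r t) = e^(−1.03×0.3365) = 0.7071.
D = 7.363 × (0.8702 − 0.7071) + 2.69 × 0.7071 = 1.201 + 1.902 = 3.103 mg/L.

D ≈ 3.10 mg/L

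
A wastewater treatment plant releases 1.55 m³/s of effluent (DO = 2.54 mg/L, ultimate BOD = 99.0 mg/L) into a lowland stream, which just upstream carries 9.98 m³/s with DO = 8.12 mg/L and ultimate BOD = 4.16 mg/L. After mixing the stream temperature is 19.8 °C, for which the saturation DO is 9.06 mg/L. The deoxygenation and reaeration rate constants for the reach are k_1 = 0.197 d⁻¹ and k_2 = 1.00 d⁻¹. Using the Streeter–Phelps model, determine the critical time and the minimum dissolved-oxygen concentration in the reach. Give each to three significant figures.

Mixed DO = (9.98×8.12 + 1.55×2.54)/(9.98+1.55) = 84.97/11.53 = 7.370 mg/L.
Mixed L₀ = (9.98×4.16 + 1.55×99.0)/(11.53) = 195.0/11.53 = 16.91 mg/L.
Initial deficit D₀ = C_s − DO₀ = 9.06 − 7.370 = 1.690 mg/L.
t_c = (1/0.8030) ln[(1.00/0.197)(1 − 1.690×0.8030/(0.197×16.91))] = 1.245 × ln(3.008) = 1.371 d.
D_c = (0.197/1.00) × 16.91 × e^(−0.197×1.371) = 0.1970 × 16.91 × 0.7632 = 2.542 mg/L.
Minimum DO = 9.06 − 2.542 = 6.518 mg/L.

t_c ≈ 1.37 d; minimum DO ≈ 6.52 mg/L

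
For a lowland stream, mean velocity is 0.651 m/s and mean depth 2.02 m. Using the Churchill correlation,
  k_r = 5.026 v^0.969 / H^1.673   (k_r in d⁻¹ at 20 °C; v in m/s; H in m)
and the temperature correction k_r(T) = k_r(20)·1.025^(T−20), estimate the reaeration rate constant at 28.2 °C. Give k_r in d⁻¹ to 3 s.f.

k_r ≈ 1.25 d⁻¹

k_r(20) = 5.026 × 0.651^0.969 / 2.02^1.673 = 5.026 × 0.6597 / 3.242 = 1.023 d⁻¹.
k_r(28.2) = 1.023 × 1.025^(28.2−20) = 1.023 × 1.224 = 1.252 d⁻¹.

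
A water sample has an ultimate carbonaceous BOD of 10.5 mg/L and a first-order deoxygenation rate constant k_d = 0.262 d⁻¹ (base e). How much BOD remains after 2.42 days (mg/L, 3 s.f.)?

L_t = L₀ e^(−k_d t) = 10.5 × e^(−0.262×2.42) = 10.5 × 0.5304 = 5.570 mg/L.

L ≈ 5.57 mg/L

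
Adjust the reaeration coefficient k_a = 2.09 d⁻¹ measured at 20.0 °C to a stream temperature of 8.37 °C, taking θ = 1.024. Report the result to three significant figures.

k_a ≈ 1.59 d⁻¹

k_a(T₂) = k_a(T₁) · θ^(T₂−T₁) = 2.09 × 1.024^(8.37−20.0)
= 2.09 × 1.024^-11.6 = 2.09 × 0.7589 = 1.586 d⁻¹.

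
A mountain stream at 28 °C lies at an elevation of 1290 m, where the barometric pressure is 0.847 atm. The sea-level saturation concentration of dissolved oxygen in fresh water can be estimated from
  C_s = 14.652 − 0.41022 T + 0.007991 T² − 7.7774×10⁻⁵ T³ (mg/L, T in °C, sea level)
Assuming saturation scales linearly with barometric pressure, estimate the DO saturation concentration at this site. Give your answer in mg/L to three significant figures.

At sea level: C_s = 14.652 − 0.41022×28 + 0.007991×28² − 7.7774×10⁻⁵×28³ = 7.723 mg/L.
Pressure correction: C_s' = 7.723 × 0.847 = 6.542 mg/L.

C_s ≈ 6.54 mg/L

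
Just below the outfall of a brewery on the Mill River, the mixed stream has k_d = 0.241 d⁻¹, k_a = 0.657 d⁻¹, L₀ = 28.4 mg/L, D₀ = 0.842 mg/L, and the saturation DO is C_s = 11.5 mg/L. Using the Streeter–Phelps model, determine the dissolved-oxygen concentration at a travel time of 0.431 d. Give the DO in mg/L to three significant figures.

k_d L₀/(k_a−k_d) = 0.241×28.4/(0.657−0.241) = 6.844/0.4160 = 16.45 mg/L.
e^(−k_d t) = e^(−0.241×0.4310) = 0.9013; e^(−k_a t) = e^(−0.657×0.4310) = 0.7534.
D = 16.45 × (0.9013 − 0.7534) + 0.842 × 0.7534 = 2.434 + 0.6344 = 3.069 mg/L.
DO = C_s − D = 11.5 − 3.069 = 8.431 mg/L.

DO ≈ 8.43 mg/L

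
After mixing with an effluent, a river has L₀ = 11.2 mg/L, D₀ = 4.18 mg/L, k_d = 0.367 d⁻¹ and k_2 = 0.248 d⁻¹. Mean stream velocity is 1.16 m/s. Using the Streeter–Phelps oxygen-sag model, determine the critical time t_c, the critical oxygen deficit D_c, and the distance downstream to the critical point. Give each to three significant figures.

With k_2/k_d = 0.6757 and 1 − D₀(k_2−k_d)/(k_d L₀) = 1.121,
t_c = ln(0.6757 × 1.121) / (0.248 − 0.367) = ln(0.7575) / -0.1190 = -0.2777/-0.1190 = 2.334 d.
D_c = (k_d/k_2) L₀ e^(−k_d t_c) = (0.367/0.248) × 11.2 × e^(−0.367×2.334) = 1.480 × 11.2 × 0.4247 = 7.039 mg/L.
x_c = v t_c = 1.16 m/s × 2.334 d × 86400 s/d = 233900 m ≈ 234 km.

t_c ≈ 2.33 d; D_c ≈ 7.04 mg/L; x_c ≈ 234 km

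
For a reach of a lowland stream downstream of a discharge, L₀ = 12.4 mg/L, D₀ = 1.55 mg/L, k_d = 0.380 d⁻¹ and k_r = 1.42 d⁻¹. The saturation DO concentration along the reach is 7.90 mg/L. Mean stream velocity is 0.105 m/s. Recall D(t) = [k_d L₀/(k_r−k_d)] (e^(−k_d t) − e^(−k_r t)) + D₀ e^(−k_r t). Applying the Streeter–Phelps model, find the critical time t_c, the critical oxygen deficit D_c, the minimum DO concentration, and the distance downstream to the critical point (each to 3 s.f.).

t_c ≈ 0.865 d; D_c ≈ 2.39 mg/L; min DO ≈ 5.51 mg/L; x_c ≈ 7.85 km

With k_r/k_d = 3.737 and 1 − D₀(k_r−k_d)/(k_d L₀) = 0.6579,
t_c = ln(3.737 × 0.6579) / (1.42 − 0.380) = ln(2.458) / 1.040 = 0.8995/1.040 = 0.8649 d.
D_c = (k_d/k_r) L₀ e^(−k_d t_c) = (0.380/1.42) × 12.4 × e^(−0.380×0.8649) = 0.2676 × 12.4 × 0.7199 = 2.389 mg/L.
Minimum DO = C_s − D_c = 7.90 − 2.389 = 5.511 mg/L.
x_c = v t_c = 0.105 m/s × 0.8649 d × 86400 s/d = 7847 m ≈ 7.85 km.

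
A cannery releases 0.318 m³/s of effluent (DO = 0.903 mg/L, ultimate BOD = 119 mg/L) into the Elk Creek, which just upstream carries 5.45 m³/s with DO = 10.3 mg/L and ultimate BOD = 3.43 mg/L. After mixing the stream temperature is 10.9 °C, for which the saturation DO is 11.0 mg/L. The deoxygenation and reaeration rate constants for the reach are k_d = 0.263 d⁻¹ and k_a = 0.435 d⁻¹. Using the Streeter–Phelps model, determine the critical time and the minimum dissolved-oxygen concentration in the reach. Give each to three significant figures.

Mixed DO = (5.45×10.3 + 0.318×0.903)/(5.45+0.318) = 56.42/5.768 = 9.782 mg/L.
Mixed L₀ = (5.45×3.43 + 0.318×119)/(5.768) = 56.54/5.768 = 9.802 mg/L.
Initial deficit D₀ = C_s − DO₀ = 11.0 − 9.782 = 1.218 mg/L.
t_c = (1/0.1720) ln[(0.435/0.263)(1 − 1.218×0.1720/(0.263×9.802))] = 5.814 × ln(1.520) = 2.433 d.
D_c = (0.263/0.435) × 9.802 × e^(−0.263×2.433) = 0.6046 × 9.802 × 0.5274 = 3.125 mg/L.
Minimum DO = 11.0 − 3.125 = 7.875 mg/L.

t_c ≈ 2.43 d; minimum DO ≈ 7.87 mg/L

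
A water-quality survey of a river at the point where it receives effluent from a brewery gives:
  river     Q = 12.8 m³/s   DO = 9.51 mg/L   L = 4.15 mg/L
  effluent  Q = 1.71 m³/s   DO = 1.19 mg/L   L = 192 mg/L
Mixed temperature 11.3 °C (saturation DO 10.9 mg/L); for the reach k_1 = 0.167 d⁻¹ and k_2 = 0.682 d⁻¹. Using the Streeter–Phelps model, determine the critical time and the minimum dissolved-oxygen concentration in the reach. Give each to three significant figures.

t_c ≈ 2.10 d; minimum DO ≈ 6.37 mg/L

Mixed DO = (12.8×9.51 + 1.71×1.19)/(12.8+1.71) = 123.8/14.51 = 8.529 mg/L.
Mixed L₀ = (12.8×4.15 + 1.71×192)/(14.51) = 381.4/14.51 = 26.29 mg/L.
Initial deficit D₀ = C_s − DO₀ = 10.9 − 8.529 = 2.371 mg/L.
t_c = (1/0.5150) ln[(0.682/0.167)(1 − 2.371×0.5150/(0.167×26.29))] = 1.942 × ln(2.948) = 2.099 d.
D_c = (0.167/0.682) × 26.29 × e^(−0.167×2.099) = 0.2449 × 26.29 × 0.7043 = 4.533 mg/L.
Minimum DO = 10.9 − 4.533 = 6.367 mg/L.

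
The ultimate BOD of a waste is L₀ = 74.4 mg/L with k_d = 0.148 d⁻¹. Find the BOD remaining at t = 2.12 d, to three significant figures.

L_t = L₀ e^(−k_d t) = 74.4 × e^(−0.148×2.12) = 74.4 × 0.7307 = 54.36 mg/L.

L ≈ 54.4 mg/L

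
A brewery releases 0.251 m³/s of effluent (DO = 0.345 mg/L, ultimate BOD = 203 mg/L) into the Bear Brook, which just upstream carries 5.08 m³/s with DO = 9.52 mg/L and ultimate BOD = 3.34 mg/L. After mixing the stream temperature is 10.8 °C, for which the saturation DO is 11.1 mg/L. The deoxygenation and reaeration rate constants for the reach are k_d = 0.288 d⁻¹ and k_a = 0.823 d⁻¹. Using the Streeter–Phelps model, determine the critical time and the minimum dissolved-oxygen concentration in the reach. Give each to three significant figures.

t_c ≈ 1.31 d; minimum DO ≈ 8.05 mg/L

Mixed DO = (5.08×9.52 + 0.251×0.345)/(5.08+0.251) = 48.45/5.331 = 9.088 mg/L.
Mixed L₀ = (5.08×3.34 + 0.251×203)/(5.331) = 67.92/5.331 = 12.74 mg/L.
Initial deficit D₀ = C_s − DO₀ = 11.1 − 9.088 = 2.012 mg/L.
t_c = (1/0.5350) ln[(0.823/0.288)(1 − 2.012×0.5350/(0.288×12.74))] = 1.869 × ln(2.019) = 1.314 d.
D_c = (0.288/0.823) × 12.74 × e^(−0.288×1.314) = 0.3499 × 12.74 × 0.6850 = 3.054 mg/L.
Minimum DO = 11.1 − 3.054 = 8.046 mg/L.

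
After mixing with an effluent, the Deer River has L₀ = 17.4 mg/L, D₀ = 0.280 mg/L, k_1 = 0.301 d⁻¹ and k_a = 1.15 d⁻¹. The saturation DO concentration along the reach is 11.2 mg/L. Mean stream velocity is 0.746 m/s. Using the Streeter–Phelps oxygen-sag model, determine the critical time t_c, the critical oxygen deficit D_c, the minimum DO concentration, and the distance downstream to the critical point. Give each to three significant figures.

At the critical point dD/dt = 0, so k_1 L₀ e^(−k_1 t) = k_a D. Substituting D(t) from the Streeter–Phelps equation and solving for t gives
t_c = ln[(k_a/k_1)(1 − D₀(k_a−k_1)/(k_1 L₀))] / (k_a−k_1).
Here k_a−k_1 = 0.8490 d⁻¹ and 1 − D₀(k_a−k_1)/(k_1 L₀) = 1 − 0.280×0.8490/(0.301×17.4) = 0.9546, so
t_c = ln(3.821 × 0.9546) / 0.8490 = 1.294 / 0.8490 = 1.524 d.
D_c = (k_1/k_a) L₀ e^(−k_1 t_c) = (0.301/1.15) × 17.4 × e^(−0.301×1.524) = 0.2617 × 17.4 × 0.6321 = 2.879 mg/L.
Minimum DO = C_s − D_c = 11.2 − 2.879 = 8.321 mg/L.
x_c = v t_c = 0.746 m/s × 1.524 d × 86400 s/d = 98230 m ≈ 98.2 km.

t_c ≈ 1.52 d; D_c ≈ 2.88 mg/L; min DO ≈ 8.32 mg/L; x_c ≈ 98.2 km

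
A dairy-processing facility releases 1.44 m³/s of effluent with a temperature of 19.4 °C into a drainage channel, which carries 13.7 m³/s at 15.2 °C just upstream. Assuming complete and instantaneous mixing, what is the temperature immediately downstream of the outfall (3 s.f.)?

15.6 °C

Flow-weighted mixing: C = (Q_r C_r + Q_w C_w)/(Q_r + Q_w)
= (13.7×15.2 + 1.44×19.4)/(13.7 + 1.44) = 236.2/15.14 = 15.60 °C.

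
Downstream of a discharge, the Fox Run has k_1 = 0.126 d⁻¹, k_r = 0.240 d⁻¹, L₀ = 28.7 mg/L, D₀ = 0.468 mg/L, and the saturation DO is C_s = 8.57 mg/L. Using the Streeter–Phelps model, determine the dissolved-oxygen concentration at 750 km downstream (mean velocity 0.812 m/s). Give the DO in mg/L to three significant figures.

DO ≈ 2.72 mg/L

Travel time t = x/v = 750 km / (0.812 m/s) = 750000 m / 0.812 m/s = 923600 s = 10.69 d.
k_1 L₀/(k_r−k_1) = 0.126×28.7/(0.240−0.126) = 3.616/0.1140 = 31.72 mg/L.
e^(−k_1 t) = e^(−0.126×10.69) = 0.2600; e^(−k_r t) = e^(−0.240×10.69) = 0.07687.
D = 31.72 × (0.2600 − 0.07687) + 0.468 × 0.07687 = 5.810 + 0.03597 = 5.846 mg/L.
DO = C_s − D = 8.57 − 5.846 = 2.724 mg/L.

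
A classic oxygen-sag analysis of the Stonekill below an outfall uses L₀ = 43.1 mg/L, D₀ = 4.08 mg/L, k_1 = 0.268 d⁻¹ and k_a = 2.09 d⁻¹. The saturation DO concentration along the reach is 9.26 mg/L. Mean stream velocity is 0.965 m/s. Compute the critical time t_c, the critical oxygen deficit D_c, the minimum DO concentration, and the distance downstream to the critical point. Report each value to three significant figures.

t_c ≈ 0.561 d; D_c ≈ 4.76 mg/L; min DO ≈ 4.50 mg/L; x_c ≈ 46.8 km

At the critical point dD/dt = 0, so k_1 L₀ e^(−k_1 t) = k_a D. Substituting D(t) from the Streeter–Phelps equation and solving for t gives
t_c = ln[(k_a/k_1)(1 − D₀(k_a−k_1)/(k_1 L₀))] / (k_a−k_1).
Here k_a−k_1 = 1.822 d⁻¹ and 1 − D₀(k_a−k_1)/(k_1 L₀) = 1 − 4.08×1.822/(0.268×43.1) = 0.3564, so
t_c = ln(7.799 × 0.3564) / 1.822 = 1.022 / 1.822 = 0.5611 d.
L(t_c) = L₀ e^(−k_1 t_c) = 43.1 × 0.8604 = 37.08 mg/L, and at the critical point k_a D_c = k_1 L, so D_c = (0.268/2.09) × 37.08 = 4.755 mg/L.
Minimum DO = C_s − D_c = 9.26 − 4.755 = 4.505 mg/L.
x_c = v t_c = 0.965 m/s × 0.5611 d × 86400 s/d = 46780 m ≈ 46.8 km.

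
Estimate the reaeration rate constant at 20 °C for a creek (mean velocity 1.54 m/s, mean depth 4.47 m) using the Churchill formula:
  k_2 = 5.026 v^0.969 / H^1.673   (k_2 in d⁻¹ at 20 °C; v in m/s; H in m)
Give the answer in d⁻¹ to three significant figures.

k_2 = 5.026 × 1.54^0.969 / 4.47^1.673 = 5.026 × 1.520 / 12.25 = 0.6237 d⁻¹.

k_2 ≈ 0.624 d⁻¹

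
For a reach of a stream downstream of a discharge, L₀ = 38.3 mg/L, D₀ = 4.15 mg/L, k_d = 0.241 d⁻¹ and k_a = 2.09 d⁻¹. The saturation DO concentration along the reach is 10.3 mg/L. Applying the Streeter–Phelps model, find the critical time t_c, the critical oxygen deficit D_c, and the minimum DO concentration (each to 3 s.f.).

t_c ≈ 0.206 d; D_c ≈ 4.20 mg/L; min DO ≈ 6.10 mg/L

With k_a/k_d = 8.672 and 1 − D₀(k_a−k_d)/(k_d L₀) = 0.1687,
t_c = ln(8.672 × 0.1687) / (2.09 − 0.241) = ln(1.463) / 1.849 = 0.3804/1.849 = 0.2057 d.
L(t_c) = L₀ e^(−k_d t_c) = 38.3 × 0.9516 = 36.45 mg/L, and at the critical point k_a D_c = k_d L, so D_c = (0.241/2.09) × 36.45 = 4.203 mg/L.
Minimum DO = C_s − D_c = 10.3 − 4.203 = 6.097 mg/L.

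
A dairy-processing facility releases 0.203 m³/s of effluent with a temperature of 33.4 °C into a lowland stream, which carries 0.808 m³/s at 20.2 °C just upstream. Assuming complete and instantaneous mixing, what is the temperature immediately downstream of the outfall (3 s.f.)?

Flow-weighted mixing: C = (Q_r C_r + Q_w C_w)/(Q_r + Q_w)
= (0.808×20.2 + 0.203×33.4)/(0.808 + 0.203) = 23.10/1.011 = 22.85 °C.

22.9 °C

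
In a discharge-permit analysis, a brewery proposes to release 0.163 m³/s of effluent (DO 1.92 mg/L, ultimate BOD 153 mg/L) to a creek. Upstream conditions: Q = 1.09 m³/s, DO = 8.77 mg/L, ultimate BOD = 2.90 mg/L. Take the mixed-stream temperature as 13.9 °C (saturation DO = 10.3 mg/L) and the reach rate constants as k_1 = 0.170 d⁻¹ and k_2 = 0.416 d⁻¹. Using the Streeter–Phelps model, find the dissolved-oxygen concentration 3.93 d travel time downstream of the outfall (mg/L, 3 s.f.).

DO ≈ 4.90 mg/L

Mixed DO = (1.09×8.77 + 0.163×1.92)/(1.09+0.163) = 9.872/1.253 = 7.879 mg/L.
Mixed L₀ = (1.09×2.90 + 0.163×153)/(1.253) = 28.10/1.253 = 22.43 mg/L.
Initial deficit D₀ = C_s − DO₀ = 10.3 − 7.879 = 2.421 mg/L.
D(3.93) = [0.170×22.43/(0.416−0.170)](e^(−0.170×3.93) − e^(−0.416×3.93)) + 2.421 e^(−0.416×3.93)
= 15.50 × (0.5127 − 0.1950) + 2.421 × 0.1950 = 5.396 mg/L.
DO = 10.3 − 5.396 = 4.904 mg/L.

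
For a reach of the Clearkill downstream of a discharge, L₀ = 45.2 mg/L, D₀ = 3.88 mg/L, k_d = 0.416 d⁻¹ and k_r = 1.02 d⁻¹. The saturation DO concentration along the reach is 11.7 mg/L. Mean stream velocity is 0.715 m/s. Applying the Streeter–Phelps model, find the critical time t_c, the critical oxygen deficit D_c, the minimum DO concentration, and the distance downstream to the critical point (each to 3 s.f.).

At the critical point dD/dt = 0, so k_d L₀ e^(−k_d t) = k_r D. Substituting D(t) from the Streeter–Phelps equation and solving for t gives
t_c = ln[(k_r/k_d)(1 − D₀(k_r−k_d)/(k_d L₀))] / (k_r−k_d).
Here k_r−k_d = 0.6040 d⁻¹ and 1 − D₀(k_r−k_d)/(k_d L₀) = 1 − 3.88×0.6040/(0.416×45.2) = 0.8754, so
t_c = ln(2.452 × 0.8754) / 0.6040 = 0.7638 / 0.6040 = 1.265 d.
L(t_c) = L₀ e^(−k_d t_c) = 45.2 × 0.5909 = 26.71 mg/L, and at the critical point k_r D_c = k_d L, so D_c = (0.416/1.02) × 26.71 = 10.89 mg/L.
Minimum DO = C_s − D_c = 11.7 − 10.89 = 0.8062 mg/L.
x_c = v t_c = 0.715 m/s × 1.265 d × 86400 s/d = 78120 m ≈ 78.1 km.

t_c ≈ 1.26 d; D_c ≈ 10.9 mg/L; min DO ≈ 0.806 mg/L; x_c ≈ 78.1 km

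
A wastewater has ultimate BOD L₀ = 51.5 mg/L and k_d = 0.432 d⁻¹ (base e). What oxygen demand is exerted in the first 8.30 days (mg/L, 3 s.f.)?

y ≈ 50.1 mg/L

y_t = L₀(1 − e^(−k_d t)) = 51.5 × (1 − e^(−0.432×8.30))
= 51.5 × (1 − 0.02772) = 51.5 × 0.9723 = 50.07 mg/L.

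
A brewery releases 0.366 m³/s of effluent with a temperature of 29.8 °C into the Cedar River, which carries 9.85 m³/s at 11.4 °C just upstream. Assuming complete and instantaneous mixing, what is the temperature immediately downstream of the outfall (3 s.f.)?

12.1 °C

Flow-weighted mixing: C = (Q_r C_r + Q_w C_w)/(Q_r + Q_w)
= (9.85×11.4 + 0.366×29.8)/(9.85 + 0.366) = 123.2/10.22 = 12.06 °C.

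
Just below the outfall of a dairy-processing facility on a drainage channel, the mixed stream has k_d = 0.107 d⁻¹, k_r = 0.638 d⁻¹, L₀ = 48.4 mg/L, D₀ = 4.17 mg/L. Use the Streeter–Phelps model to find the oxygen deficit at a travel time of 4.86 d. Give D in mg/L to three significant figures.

D ≈ 5.55 mg/L

k_d L₀/(k_r−k_d) = 0.107×48.4/(0.638−0.107) = 5.179/0.5310 = 9.753 mg/L.
e^(−k_d t) = e^(−0.107×4.860) = 0.5945; e^(−k_r t) = e^(−0.638×4.860) = 0.04502.
D = 9.753 × (0.5945 − 0.04502) + 4.17 × 0.04502 = 5.359 + 0.1877 = 5.547 mg/L.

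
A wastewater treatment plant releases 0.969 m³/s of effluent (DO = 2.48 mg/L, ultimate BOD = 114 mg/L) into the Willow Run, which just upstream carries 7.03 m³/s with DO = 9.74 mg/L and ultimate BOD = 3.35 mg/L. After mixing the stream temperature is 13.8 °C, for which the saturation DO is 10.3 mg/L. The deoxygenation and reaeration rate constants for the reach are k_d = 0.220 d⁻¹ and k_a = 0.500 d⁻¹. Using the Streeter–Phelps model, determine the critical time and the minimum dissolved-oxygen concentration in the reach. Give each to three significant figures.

t_c ≈ 2.52 d; minimum DO ≈ 6.06 mg/L

Mixed DO = (7.03×9.74 + 0.969×2.48)/(7.03+0.969) = 70.88/7.999 = 8.861 mg/L.
Mixed L₀ = (7.03×3.35 + 0.969×114)/(7.999) = 134.0/7.999 = 16.75 mg/L.
Initial deficit D₀ = C_s − DO₀ = 10.3 − 8.861 = 1.439 mg/L.
t_c = (1/0.2800) ln[(0.500/0.220)(1 − 1.439×0.2800/(0.220×16.75))] = 3.571 × ln(2.024) = 2.518 d.
D_c = (0.220/0.500) × 16.75 × e^(−0.220×2.518) = 0.4400 × 16.75 × 0.5746 = 4.236 mg/L.
Minimum DO = 10.3 − 4.236 = 6.064 mg/L.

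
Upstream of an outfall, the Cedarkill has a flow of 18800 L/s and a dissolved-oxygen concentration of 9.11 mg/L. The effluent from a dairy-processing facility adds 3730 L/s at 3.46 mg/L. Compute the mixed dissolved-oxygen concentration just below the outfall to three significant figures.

8.17 mg/L

Flow-weighted mixing: C = (Q_r C_r + Q_w C_w)/(Q_r + Q_w)
= (18800×9.11 + 3730×3.46)/(18800 + 3730) = 184200/22530 = 8.175 mg/L.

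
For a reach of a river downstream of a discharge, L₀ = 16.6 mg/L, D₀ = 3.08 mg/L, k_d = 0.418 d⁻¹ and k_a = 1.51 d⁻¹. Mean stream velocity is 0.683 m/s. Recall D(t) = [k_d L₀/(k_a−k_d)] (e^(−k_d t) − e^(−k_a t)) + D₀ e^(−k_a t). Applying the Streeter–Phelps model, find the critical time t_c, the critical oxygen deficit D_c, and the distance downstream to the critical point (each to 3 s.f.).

At the critical point dD/dt = 0, so k_d L₀ e^(−k_d t) = k_a D. Substituting D(t) from the Streeter–Phelps equation and solving for t gives
t_c = ln[(k_a/k_d)(1 − D₀(k_a−k_d)/(k_d L₀))] / (k_a−k_d).
Here k_a−k_d = 1.092 d⁻¹ and 1 − D₀(k_a−k_d)/(k_d L₀) = 1 − 3.08×1.092/(0.418×16.6) = 0.5153, so
t_c = ln(3.612 × 0.5153) / 1.092 = 0.6213 / 1.092 = 0.5690 d.
D_c = (k_d/k_a) L₀ e^(−k_d t_c) = (0.418/1.51) × 16.6 × e^(−0.418×0.5690) = 0.2768 × 16.6 × 0.7883 = 3.623 mg/L.
x_c = v t_c = 0.683 m/s × 0.5690 d × 86400 s/d = 33580 m ≈ 33.6 km.

t_c ≈ 0.569 d; D_c ≈ 3.62 mg/L; x_c ≈ 33.6 km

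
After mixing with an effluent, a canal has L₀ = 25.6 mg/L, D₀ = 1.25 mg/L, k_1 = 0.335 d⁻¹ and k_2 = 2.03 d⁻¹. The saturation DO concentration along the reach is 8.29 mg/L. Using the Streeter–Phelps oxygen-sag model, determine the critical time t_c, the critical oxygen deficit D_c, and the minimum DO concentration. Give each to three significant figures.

t_c ≈ 0.896 d; D_c ≈ 3.13 mg/L; min DO ≈ 5.16 mg/L

t_c = [1/(k_2−k_1)] ln[(k_2/k_1)(1 − D₀(k_2−k_1)/(k_1 L₀))]
= [1/(2.03−0.335)] ln[(2.03/0.335)(1 − 1.25×1.695/(0.335×25.6))]
= (1/1.695) ln[6.060 × 0.7529] = 0.5900 × ln(4.563) = 0.5900 × 1.518 = 0.8955 d.
D_c = (k_1/k_2) L₀ e^(−k_1 t_c) = (0.335/2.03) × 25.6 × e^(−0.335×0.8955) = 0.1650 × 25.6 × 0.7408 = 3.130 mg/L.
Minimum DO = C_s − D_c = 8.29 − 3.130 = 5.160 mg/L.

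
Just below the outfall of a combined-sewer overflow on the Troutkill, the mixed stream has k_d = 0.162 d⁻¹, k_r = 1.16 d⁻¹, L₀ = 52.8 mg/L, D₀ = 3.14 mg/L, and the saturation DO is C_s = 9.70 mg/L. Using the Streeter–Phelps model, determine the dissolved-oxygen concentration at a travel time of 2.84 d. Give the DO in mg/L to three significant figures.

DO ≈ 4.49 mg/L

k_d L₀/(k_r−k_d) = 0.162×52.8/(1.16−0.162) = 8.554/0.9980 = 8.571 mg/L.
e^(−k_d t) = e^(−0.162×2.840) = 0.6312; e^(−k_r t) = e^(−1.16×2.840) = 0.03709.
D = 8.571 × (0.6312 − 0.03709) + 3.14 × 0.03709 = 5.092 + 0.1165 = 5.209 mg/L.
DO = C_s − D = 9.70 − 5.209 = 4.491 mg/L.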